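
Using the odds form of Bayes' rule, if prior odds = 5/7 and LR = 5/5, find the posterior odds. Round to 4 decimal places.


Bayes' rule in odds form: posterior odds = prior odds * LR
= (5 * 5) / (7 * 5)
= 25/35 = 0.7143

0.7143


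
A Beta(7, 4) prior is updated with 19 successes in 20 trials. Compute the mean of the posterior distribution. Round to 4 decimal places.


After update: Beta(26, 5)
Mean = 26 / (26 + 5) = 26 / 31
= 0.8387

0.8387


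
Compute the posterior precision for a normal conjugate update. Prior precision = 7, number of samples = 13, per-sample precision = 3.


tau_post = tau_0 + n * tau
= 7 + 13 * 3 = 46

46


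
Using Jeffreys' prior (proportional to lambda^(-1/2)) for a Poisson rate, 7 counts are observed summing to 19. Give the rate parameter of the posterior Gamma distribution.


Conjugate update: Gamma(prior_shape + S, prior_rate + n).
Prior shape = 0.5, prior rate = 0.
Posterior rate = 0 + n = 7

7.0


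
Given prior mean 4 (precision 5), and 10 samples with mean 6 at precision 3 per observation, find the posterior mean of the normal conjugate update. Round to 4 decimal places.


The posterior mean is a precision-weighted average of prior and data.
Post. prec. = 5 + 30 = 35
Post. mean = (20 + 180)/35 = 200/35 = 5.7143

5.7143


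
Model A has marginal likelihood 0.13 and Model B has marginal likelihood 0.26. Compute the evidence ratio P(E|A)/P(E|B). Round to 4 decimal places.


Evidence ratio = P(E|A) / P(E|B)
= 0.13 / 0.26
= 0.5

0.5


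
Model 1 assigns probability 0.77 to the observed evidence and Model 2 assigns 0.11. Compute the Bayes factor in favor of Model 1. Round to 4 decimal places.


BF = P(data|M1) / P(data|M2)
= 0.77 / 0.11 = 7.0

7.0


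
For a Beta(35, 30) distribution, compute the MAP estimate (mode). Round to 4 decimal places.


MAP = mode = (a-1)/(a+b-2)
= (35-1)/(35+30-2)
= 34/63 = 0.5397

0.5397


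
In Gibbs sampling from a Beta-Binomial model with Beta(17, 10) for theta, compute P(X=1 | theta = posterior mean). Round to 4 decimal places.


Posterior mean = alpha/(alpha+beta) = 17/27 = 0.6296
P(X=1|theta=mean) = theta = 0.6296

0.6296


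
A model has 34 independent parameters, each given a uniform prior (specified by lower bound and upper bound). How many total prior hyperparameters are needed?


Each uniform prior needs 2 hyperparameters (lower bound and upper bound).
Total = 2 * 34 = 68

68


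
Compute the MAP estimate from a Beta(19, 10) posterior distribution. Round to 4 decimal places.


MAP = mode of Beta distribution
= (alpha - 1)/(alpha + beta - 2)
= (19-1)/(19+10-2)
= 18/27 = 0.6667

0.6667


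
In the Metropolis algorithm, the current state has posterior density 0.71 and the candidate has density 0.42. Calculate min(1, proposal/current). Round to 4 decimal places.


Ratio = 0.42/0.71 = 0.5915
Acceptance probability = min(1, 0.5915)
= 0.5915

0.5915


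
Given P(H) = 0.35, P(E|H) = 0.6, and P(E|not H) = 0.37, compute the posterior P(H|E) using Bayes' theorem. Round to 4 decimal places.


By Bayes' theorem: P(H|E) = P(E|H)*P(H) / P(E)
P(E) = P(E|H)*P(H) + P(E|not H)*P(not H)
P(E) = 0.6*0.35 + 0.37*0.65 = 0.4505
P(H|E) = 0.6*0.35 / 0.4505 = 0.4661

0.4661


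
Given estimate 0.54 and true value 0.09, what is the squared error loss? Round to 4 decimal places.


Squared error = (estimate - true)^2
Difference = 0.45
Loss = 0.45^2 = 0.2025

0.2025


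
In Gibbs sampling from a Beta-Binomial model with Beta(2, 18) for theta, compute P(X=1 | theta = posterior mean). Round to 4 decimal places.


Posterior mean = alpha/(alpha+beta) = 2/20 = 0.1
P(X=1|theta=mean) = theta = 0.1

0.1


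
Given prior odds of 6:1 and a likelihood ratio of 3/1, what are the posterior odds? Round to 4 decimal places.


Posterior odds = prior odds * LR
Prior odds = 6/1 = 6.0
LR = 3/1 = 3.0
Posterior odds = 6.0 * 3.0 = 18.0

18.0


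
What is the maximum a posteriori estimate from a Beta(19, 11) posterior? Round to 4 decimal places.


The MAP estimate equals the mode of the distribution.
Mode of Beta(a,b) = (a-1)/(a+b-2)
= 18/28
= 0.6429

0.6429


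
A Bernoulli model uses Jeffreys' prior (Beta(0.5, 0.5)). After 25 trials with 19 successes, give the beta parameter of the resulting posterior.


Posterior = Beta(prior_alpha + successes, prior_beta + failures)
= Beta(0.5 + 19, 0.5 + 6)
Posterior beta = 0.5 + (n - k) = 0.5 + 6 = 6.5

6.5


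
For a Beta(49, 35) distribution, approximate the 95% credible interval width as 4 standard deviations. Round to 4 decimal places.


Variance of Beta(a,b) = ab / ((a+b)^2 * (a+b+1))
= 49*35 / ((84)^2 * 85)
= 0.0029
SD = sqrt(0.0029) = 0.0535
Width = 4 * SD = 0.2139

0.2139


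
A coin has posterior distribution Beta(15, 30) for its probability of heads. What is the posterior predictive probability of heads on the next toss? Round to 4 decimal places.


Posterior predictive = E[theta] = alpha/(alpha+beta)
= 15/45
= 0.3333

0.3333


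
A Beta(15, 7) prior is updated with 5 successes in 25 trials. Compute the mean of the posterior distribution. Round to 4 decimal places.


After update: Beta(20, 27)
Mean = 20 / (20 + 27) = 20 / 47
= 0.4255

0.4255


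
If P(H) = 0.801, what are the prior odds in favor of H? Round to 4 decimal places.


Prior odds = P(H) / (1 - P(H))
= 0.801 / 0.199
= 4.0251

4.0251


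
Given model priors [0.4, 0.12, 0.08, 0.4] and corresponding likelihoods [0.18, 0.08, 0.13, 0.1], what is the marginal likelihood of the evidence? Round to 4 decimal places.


P(E) = sum_i P(M_i) P(E|M_i)
= 0.072 + 0.0096 + 0.0104 + 0.04
= 0.132

0.132


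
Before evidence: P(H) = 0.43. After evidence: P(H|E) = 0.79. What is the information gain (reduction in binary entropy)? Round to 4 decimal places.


Prior entropy = 0.9858
Posterior entropy = 0.7415
Information gain = 0.9858 - 0.7415 = 0.2443

0.2443


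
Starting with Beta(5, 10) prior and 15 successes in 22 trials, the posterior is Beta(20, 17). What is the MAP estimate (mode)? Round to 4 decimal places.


The mode of Beta(a, b) when a > 1 and b > 1 is (a-1)/(a+b-2)
= (20 - 1) / (20 + 17 - 2)
= 19 / 35
= 0.5429

0.5429


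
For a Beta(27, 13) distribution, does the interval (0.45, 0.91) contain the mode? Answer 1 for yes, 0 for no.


Mode of Beta(a,b) = (a-1)/(a+b-2)
= (27-1)/(27+13-2) = 0.6842
Check: 0.45 <= 0.6842 <= 0.91?
Result: 1

1


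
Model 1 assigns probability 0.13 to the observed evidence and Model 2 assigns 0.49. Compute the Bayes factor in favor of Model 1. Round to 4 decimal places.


BF = P(data|M1) / P(data|M2)
= 0.13 / 0.49 = 0.2653

0.2653


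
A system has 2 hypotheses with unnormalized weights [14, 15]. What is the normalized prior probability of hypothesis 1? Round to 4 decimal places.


The normalized prior is the weight divided by the total.
Total weight = 29
P(H1) = 14 / 29 = 0.4828

0.4828


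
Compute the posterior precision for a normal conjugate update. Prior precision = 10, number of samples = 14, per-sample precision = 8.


tau_post = tau_0 + n * tau
= 10 + 14 * 8 = 122

122


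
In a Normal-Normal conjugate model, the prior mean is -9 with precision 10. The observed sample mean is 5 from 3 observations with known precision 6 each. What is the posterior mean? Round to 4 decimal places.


Posterior precision = tau0 + n*tau = 10 + 3*6 = 28
Posterior mean = (tau0*mu0 + n*tau*xbar) / posterior_precision
= (10*-9 + 3*6*5) / 28
= 0 / 28 = 0.0

0.0


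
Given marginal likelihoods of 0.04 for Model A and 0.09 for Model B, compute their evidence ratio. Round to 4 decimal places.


Ratio = ML(A) / ML(B) = 0.04/0.09
= 0.4444

0.4444


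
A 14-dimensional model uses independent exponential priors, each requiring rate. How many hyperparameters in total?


Per parameter: 1 (rate).
Total = 14 * 1 = 14

14


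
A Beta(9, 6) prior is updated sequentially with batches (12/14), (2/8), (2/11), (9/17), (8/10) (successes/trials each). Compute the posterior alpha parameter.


Sequential conjugate updating is equivalent to a single batch update.
Total successes across all batches = 33
alpha_posterior = alpha_prior + total_successes = 9 + 33
= 42

42


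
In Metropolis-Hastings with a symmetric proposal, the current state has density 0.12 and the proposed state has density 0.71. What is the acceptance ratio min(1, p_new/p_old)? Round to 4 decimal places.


Ratio = p_new / p_old = 0.71 / 0.12 = 5.9167
Acceptance = min(1, 5.9167) = 1.0

1.0


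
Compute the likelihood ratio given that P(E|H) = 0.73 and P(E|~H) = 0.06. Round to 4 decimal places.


LR = P(E|H) / P(E|~H)
= 0.73 / 0.06 = 12.1667

12.1667


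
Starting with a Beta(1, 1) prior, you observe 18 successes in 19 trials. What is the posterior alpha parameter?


For a Beta-Binomial conjugate model:
Posterior alpha = prior alpha + number of successes
= 1 + 18 = 19

19


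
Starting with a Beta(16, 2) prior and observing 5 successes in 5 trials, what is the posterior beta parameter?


Posterior beta = prior beta + failures
Failures = 5 - 5 = 0
beta_post = 2 + 0 = 2

2


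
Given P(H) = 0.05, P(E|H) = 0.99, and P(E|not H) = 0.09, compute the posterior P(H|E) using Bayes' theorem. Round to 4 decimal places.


By Bayes' theorem: P(H|E) = P(E|H)*P(H) / P(E)
P(E) = P(E|H)*P(H) + P(E|not H)*P(not H)
P(E) = 0.99*0.05 + 0.09*0.95 = 0.135
P(H|E) = 0.99*0.05 / 0.135 = 0.3667

0.3667


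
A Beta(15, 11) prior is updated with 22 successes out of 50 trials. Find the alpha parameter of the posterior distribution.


In the Beta-Binomial conjugate update:
alpha_post = alpha_prior + successes
= 15 + 22
= 37

37


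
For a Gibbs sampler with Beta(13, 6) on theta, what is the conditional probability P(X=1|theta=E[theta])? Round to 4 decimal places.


E[theta] = 13/(13+6) = 0.6842
P(X=1|theta) = theta = 0.6842

0.6842


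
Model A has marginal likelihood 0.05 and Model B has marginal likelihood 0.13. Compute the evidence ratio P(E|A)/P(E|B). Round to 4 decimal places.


Evidence ratio = P(E|A) / P(E|B)
= 0.05 / 0.13
= 0.3846

0.3846


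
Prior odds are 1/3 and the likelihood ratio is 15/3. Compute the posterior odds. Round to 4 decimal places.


Posterior odds = prior odds * likelihood ratio
= (1/3) * (15/3)
= 15 / 9
= 1.6667

1.6667


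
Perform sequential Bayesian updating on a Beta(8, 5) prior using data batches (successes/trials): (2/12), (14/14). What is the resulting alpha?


Accumulate successes: 16
Posterior alpha = prior alpha + sum of successes
= 8 + 16 = 24

24


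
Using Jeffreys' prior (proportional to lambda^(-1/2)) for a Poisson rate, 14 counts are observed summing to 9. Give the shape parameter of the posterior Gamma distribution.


Conjugate update: Gamma(prior_shape + S, prior_rate + n).
Prior shape = 0.5, prior rate = 0.
Posterior shape = 0.5 + S = 0.5 + 9 = 9.5

9.5


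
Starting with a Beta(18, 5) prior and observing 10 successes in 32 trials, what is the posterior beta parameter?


Posterior beta = prior beta + failures
Failures = 32 - 10 = 22
beta_post = 5 + 22 = 27

27


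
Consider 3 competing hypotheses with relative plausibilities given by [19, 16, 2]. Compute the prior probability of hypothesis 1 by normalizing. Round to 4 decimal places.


Sum of weights = 19 + 16 + 2 = 37
Normalized prior for H1 = 19 / 37
= 0.5135

0.5135


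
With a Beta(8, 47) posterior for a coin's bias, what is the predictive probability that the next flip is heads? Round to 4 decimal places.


The predictive probability equals the posterior mean.
P(next = heads) = alpha / (alpha + beta)
= 8 / 55 = 0.1455

0.1455


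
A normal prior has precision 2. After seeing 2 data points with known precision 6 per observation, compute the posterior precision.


In the conjugate normal model, precisions add:
tau_posterior = tau_prior + n * tau_data
= 2 + 2*6 = 14

14


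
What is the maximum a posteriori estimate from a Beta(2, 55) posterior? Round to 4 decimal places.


The MAP estimate equals the mode of the distribution.
Mode of Beta(a,b) = (a-1)/(a+b-2)
= 1/55
= 0.0182

0.0182


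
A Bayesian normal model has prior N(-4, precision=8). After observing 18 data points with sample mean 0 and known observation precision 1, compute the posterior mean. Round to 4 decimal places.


Posterior mean = (prior_precision * prior_mean + n * data_precision * data_mean) / (prior_precision + n * data_precision)
Numerator = 8*-4 + 18*1*0 = -32
Denominator = 8 + 18*1 = 26
Posterior mean = -1.2308

-1.2308


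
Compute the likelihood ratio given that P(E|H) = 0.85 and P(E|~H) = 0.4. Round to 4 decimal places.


LR = P(E|H) / P(E|~H)
= 0.85 / 0.4 = 2.125

2.125


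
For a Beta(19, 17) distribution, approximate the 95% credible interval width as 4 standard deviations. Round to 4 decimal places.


Variance of Beta(a,b) = ab / ((a+b)^2 * (a+b+1))
= 19*17 / ((36)^2 * 37)
= 0.0067
SD = sqrt(0.0067) = 0.0821
Width = 4 * SD = 0.3283

0.3283


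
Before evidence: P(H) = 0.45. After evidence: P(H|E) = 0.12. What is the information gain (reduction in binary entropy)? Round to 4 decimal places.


Prior entropy = 0.9928
Posterior entropy = 0.5294
Information gain = 0.9928 - 0.5294 = 0.4634

0.4634


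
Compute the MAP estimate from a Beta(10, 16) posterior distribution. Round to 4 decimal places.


MAP = mode of Beta distribution
= (alpha - 1)/(alpha + beta - 2)
= (10-1)/(10+16-2)
= 9/24 = 0.375

0.375


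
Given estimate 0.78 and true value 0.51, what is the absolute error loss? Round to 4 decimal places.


Absolute error = |estimate - true|
= |0.27| = 0.27

0.27


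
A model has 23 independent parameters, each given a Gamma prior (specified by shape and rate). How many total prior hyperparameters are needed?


Each Gamma prior needs 2 hyperparameters (shape and rate).
Total = 2 * 23 = 46

46


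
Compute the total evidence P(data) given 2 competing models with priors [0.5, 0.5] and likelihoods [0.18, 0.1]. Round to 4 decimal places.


Marginal likelihood = sum P(model_i) * P(data|model_i)
Model 1: 0.5 * 0.18 = 0.09
Model 2: 0.5 * 0.1 = 0.05
Total = 0.14

0.14


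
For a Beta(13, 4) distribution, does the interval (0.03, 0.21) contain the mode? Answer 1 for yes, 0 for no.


Mode of Beta(a,b) = (a-1)/(a+b-2)
= (13-1)/(13+4-2) = 0.8
Check: 0.03 <= 0.8 <= 0.21?
Result: 0

0


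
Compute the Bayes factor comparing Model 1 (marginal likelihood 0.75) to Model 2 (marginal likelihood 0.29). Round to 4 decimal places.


BF12 = marginal likelihood of M1 / marginal likelihood of M2
= 0.75/0.29
= 2.5862

2.5862


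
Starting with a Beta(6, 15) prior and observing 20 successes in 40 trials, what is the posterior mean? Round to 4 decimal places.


Posterior parameters: alpha = 6 + 20 = 26
beta = 15 + 20 = 35
Posterior mean = alpha / (alpha + beta) = 26 / 61
= 0.4262

0.4262


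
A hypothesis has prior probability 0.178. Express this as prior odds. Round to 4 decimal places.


Odds = P(H) / P(not H) = 0.178 / 0.822
= 0.2165

0.2165


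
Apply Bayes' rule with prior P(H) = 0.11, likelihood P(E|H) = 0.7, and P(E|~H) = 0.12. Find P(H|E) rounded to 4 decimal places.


Step 1: Compute marginal P(E) = P(E|H)P(H) + P(E|~H)P(~H)
= 0.7*0.11 + 0.12*0.89 = 0.1838
Step 2: P(H|E) = P(E|H)P(H)/P(E) = 0.077/0.1838
= 0.4189

0.4189


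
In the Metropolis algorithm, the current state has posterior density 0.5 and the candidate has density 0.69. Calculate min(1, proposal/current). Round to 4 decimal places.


Ratio = 0.69/0.5 = 1.38
Acceptance probability = min(1, 1.38)
= 1.0

1.0


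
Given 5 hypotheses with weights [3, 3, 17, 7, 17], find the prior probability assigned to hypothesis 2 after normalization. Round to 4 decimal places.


To normalize, divide each weight by the sum of all weights.
Sum = 47
Prior(H2) = 3/47 = 0.0638

0.0638


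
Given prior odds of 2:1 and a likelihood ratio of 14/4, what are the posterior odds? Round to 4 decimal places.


Posterior odds = prior odds * LR
Prior odds = 2/1 = 2.0
LR = 14/4 = 3.5
Posterior odds = 2.0 * 3.5 = 7.0

7.0


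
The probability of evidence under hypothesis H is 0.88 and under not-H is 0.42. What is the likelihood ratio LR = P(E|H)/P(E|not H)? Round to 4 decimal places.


LR = 0.88 / 0.42
= 2.0952

2.0952


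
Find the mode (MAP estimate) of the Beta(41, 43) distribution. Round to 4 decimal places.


For Beta(a,b) with a,b > 1:
Mode = (a-1)/(a+b-2) = (41-1)/(84-2)
= 40/82 = 0.4878

0.4878


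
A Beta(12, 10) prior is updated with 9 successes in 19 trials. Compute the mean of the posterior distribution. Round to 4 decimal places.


After update: Beta(21, 20)
Mean = 21 / (21 + 20) = 21 / 41
= 0.5122

0.5122


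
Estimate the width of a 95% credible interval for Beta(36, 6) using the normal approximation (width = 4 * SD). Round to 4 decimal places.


For Beta(a,b): Var = ab/((a+b)^2(a+b+1))
Var = 0.0028, SD = 0.0534
Approximate 95% CI width = 4 * 0.0534 = 0.2135

0.2135


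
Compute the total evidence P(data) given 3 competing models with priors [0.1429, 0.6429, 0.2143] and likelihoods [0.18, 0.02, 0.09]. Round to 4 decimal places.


Marginal likelihood = sum P(model_i) * P(data|model_i)
Model 1: 0.1429 * 0.18 = 0.0257
Model 2: 0.6429 * 0.02 = 0.0129
Model 3: 0.2143 * 0.09 = 0.0193
Total = 0.0579

0.0579


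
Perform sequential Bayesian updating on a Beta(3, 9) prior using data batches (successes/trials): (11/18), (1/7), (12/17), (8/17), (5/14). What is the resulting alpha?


Accumulate successes: 37
Posterior alpha = prior alpha + sum of successes
= 3 + 37 = 40

40


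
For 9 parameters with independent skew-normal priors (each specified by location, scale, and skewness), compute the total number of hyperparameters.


A skew-normal prior has 3 hyperparameters per parameter.
Total = 9 * 3 = 27

27


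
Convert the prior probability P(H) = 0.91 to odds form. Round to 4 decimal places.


P(not H) = 1 - 0.91 = 0.09
Odds = 0.91 / 0.09 = 10.1111

10.1111


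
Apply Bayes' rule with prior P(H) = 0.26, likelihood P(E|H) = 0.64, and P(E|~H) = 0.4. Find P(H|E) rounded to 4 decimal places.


Step 1: Compute marginal P(E) = P(E|H)P(H) + P(E|~H)P(~H)
= 0.64*0.26 + 0.4*0.74 = 0.4624
Step 2: P(H|E) = P(E|H)P(H)/P(E) = 0.1664/0.4624
= 0.3599

0.3599


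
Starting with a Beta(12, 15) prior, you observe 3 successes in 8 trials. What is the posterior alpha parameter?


For a Beta-Binomial conjugate model:
Posterior alpha = prior alpha + number of successes
= 12 + 3 = 15

15


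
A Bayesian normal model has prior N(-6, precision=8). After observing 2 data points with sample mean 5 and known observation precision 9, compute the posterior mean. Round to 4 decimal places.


Posterior mean = (prior_precision * prior_mean + n * data_precision * data_mean) / (prior_precision + n * data_precision)
Numerator = 8*-6 + 2*9*5 = 42
Denominator = 8 + 2*9 = 26
Posterior mean = 1.6154

1.6154


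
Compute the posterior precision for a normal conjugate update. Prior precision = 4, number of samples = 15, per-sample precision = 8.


tau_post = tau_0 + n * tau
= 4 + 15 * 8 = 124

124


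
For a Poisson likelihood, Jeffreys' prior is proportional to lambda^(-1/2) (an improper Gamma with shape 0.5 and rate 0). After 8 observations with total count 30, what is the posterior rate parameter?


Jeffreys' prior for Poisson is proportional to lambda^(-1/2).
Posterior is Gamma(0.5 + S, 0 + n) = Gamma(0.5 + 30, 8).
Posterior rate = 0 + n = 8

8.0


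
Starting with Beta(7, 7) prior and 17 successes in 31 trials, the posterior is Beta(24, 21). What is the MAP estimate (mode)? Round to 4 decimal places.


The mode of Beta(a, b) when a > 1 and b > 1 is (a-1)/(a+b-2)
= (24 - 1) / (24 + 21 - 2)
= 23 / 43
= 0.5349

0.5349


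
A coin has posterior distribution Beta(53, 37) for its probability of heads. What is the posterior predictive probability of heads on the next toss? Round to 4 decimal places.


Posterior predictive = E[theta] = alpha/(alpha+beta)
= 53/90
= 0.5889

0.5889


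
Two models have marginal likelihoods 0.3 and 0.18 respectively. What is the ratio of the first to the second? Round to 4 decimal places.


Evidence ratio = 0.3 / 0.18
= 1.6667

1.6667


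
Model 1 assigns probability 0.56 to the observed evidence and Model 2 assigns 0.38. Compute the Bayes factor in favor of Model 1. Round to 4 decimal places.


BF = P(data|M1) / P(data|M2)
= 0.56 / 0.38 = 1.4737

1.4737


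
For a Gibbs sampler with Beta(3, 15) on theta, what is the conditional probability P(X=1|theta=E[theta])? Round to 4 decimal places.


E[theta] = 3/(3+15) = 0.1667
P(X=1|theta) = theta = 0.1667

0.1667


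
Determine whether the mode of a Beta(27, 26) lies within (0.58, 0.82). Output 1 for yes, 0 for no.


First find the mode: (a-1)/(a+b-2) = 0.5098
Is 0.5098 in (0.58, 0.82)? 0

0


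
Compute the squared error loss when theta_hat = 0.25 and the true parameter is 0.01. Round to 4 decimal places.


L = (theta_hat - theta_true)^2
= (0.25 - 0.01)^2
= 0.24^2 = 0.0576

0.0576


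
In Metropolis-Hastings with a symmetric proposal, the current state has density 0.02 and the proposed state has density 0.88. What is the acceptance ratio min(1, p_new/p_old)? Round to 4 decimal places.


Ratio = p_new / p_old = 0.88 / 0.02 = 44.0
Acceptance = min(1, 44.0) = 1.0

1.0


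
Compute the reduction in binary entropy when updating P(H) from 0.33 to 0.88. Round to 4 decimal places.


H_before = -p*log2(p) - (1-p)*log2(1-p) for p=0.33: 0.9149
H_after for p=0.88: 0.5294
Reduction = 0.9149 - 0.5294 = 0.3856

0.3856


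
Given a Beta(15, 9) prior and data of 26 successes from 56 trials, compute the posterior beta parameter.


Number of failures = 56 - 26 = 30
Posterior beta = 9 + 30 = 39

39


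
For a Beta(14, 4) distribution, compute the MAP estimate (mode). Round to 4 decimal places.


MAP = mode = (a-1)/(a+b-2)
= (14-1)/(14+4-2)
= 13/16 = 0.8125

0.8125


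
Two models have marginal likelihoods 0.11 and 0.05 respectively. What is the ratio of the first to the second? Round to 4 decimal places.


Evidence ratio = 0.11 / 0.05
= 2.2

2.2


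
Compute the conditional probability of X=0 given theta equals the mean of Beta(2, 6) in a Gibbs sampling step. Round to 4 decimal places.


Mean of Beta(2, 6) = 0.25
P(X=0 | theta=0.25) = 0.75

0.75


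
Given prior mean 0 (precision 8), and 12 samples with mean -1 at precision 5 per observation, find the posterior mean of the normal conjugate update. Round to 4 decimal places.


The posterior mean is a precision-weighted average of prior and data.
Post. prec. = 8 + 60 = 68
Post. mean = (0 + -60)/68 = -60/68 = -0.8824

-0.8824


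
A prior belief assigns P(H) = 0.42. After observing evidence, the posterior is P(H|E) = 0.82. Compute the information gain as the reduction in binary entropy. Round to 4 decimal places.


H(prior) = -0.42*log2(0.42) - 0.58*log2(0.58)
= 0.9815
H(post) = -0.82*log2(0.82) - 0.18*log2(0.18)
= 0.6801
IG = 0.9815 - 0.6801 = 0.3014

0.3014


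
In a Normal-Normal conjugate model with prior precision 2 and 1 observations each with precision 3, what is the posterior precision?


Posterior precision = prior precision + n * observation precision
= 2 + 1 * 3
= 2 + 3 = 5

5


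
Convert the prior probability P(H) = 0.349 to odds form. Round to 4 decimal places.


P(not H) = 1 - 0.349 = 0.651
Odds = 0.349 / 0.651 = 0.5361

0.5361


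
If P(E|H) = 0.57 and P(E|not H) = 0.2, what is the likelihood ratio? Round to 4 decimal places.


Likelihood ratio = P(E|H) / P(E|not H)
= 0.57 / 0.2
= 2.85

2.85


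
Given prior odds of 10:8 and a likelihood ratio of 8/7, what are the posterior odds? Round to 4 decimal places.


Posterior odds = prior odds * LR
Prior odds = 10/8 = 1.25
LR = 8/7 = 1.1429
Posterior odds = 1.25 * 1.1429 = 1.4286

1.4286


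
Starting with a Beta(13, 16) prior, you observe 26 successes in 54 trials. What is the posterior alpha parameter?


For a Beta-Binomial conjugate model:
Posterior alpha = prior alpha + number of successes
= 13 + 26 = 39

39


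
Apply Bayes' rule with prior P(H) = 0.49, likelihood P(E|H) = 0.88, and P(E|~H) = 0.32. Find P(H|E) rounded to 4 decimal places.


Step 1: Compute marginal P(E) = P(E|H)P(H) + P(E|~H)P(~H)
= 0.88*0.49 + 0.32*0.51 = 0.5944
Step 2: P(H|E) = P(E|H)P(H)/P(E) = 0.4312/0.5944
= 0.7254

0.7254


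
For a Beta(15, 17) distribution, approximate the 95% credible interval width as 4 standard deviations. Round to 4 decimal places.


Variance of Beta(a,b) = ab / ((a+b)^2 * (a+b+1))
= 15*17 / ((32)^2 * 33)
= 0.0075
SD = sqrt(0.0075) = 0.0869
Width = 4 * SD = 0.3475

0.3475


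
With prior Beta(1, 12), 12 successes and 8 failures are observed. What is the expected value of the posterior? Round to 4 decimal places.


Posterior = Beta(13, 20)
E[theta] = alpha/(alpha+beta)
= 13/33 = 0.3939

0.3939


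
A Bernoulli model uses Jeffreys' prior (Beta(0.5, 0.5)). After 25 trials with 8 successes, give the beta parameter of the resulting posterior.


Posterior = Beta(prior_alpha + successes, prior_beta + failures)
= Beta(0.5 + 8, 0.5 + 17)
Posterior beta = 0.5 + (n - k) = 0.5 + 17 = 17.5

17.5


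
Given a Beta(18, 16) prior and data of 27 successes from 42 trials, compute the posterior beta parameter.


Number of failures = 42 - 27 = 15
Posterior beta = 16 + 15 = 31

31


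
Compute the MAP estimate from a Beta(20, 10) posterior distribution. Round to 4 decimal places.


MAP = mode of Beta distribution
= (alpha - 1)/(alpha + beta - 2)
= (20-1)/(20+10-2)
= 19/28 = 0.6786

0.6786


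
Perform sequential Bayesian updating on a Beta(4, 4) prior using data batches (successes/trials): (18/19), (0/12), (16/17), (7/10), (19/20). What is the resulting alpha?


Accumulate successes: 60
Posterior alpha = prior alpha + sum of successes
= 4 + 60 = 64

64


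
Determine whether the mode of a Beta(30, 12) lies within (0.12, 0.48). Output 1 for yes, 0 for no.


First find the mode: (a-1)/(a+b-2) = 0.725
Is 0.725 in (0.12, 0.48)? 0

0


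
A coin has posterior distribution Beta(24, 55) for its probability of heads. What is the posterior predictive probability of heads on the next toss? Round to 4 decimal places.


Posterior predictive = E[theta] = alpha/(alpha+beta)
= 24/79
= 0.3038

0.3038


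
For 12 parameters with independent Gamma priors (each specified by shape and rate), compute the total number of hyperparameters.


A Gamma prior has 2 hyperparameters per parameter.
Total = 12 * 2 = 24

24


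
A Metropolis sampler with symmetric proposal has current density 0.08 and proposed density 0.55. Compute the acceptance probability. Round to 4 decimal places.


For symmetric proposals, acceptance = min(1, pi(x*)/pi(x))
= min(1, 0.55/0.08)
= min(1, 6.875) = 1.0

1.0


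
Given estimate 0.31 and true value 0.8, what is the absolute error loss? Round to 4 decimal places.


Absolute error = |estimate - true|
= |-0.49| = 0.49

0.49


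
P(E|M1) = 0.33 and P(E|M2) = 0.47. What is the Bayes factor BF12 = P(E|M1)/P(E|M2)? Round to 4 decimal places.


Bayes factor BF12 = P(E|M1) / P(E|M2)
= 0.33 / 0.47
= 0.7021

0.7021


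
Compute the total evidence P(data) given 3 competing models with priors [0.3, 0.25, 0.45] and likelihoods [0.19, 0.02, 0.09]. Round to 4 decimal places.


Marginal likelihood = sum P(model_i) * P(data|model_i)
Model 1: 0.3 * 0.19 = 0.057
Model 2: 0.25 * 0.02 = 0.005
Model 3: 0.45 * 0.09 = 0.0405
Total = 0.1025

0.1025


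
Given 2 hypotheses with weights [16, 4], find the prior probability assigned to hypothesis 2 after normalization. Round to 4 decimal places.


To normalize, divide each weight by the sum of all weights.
Sum = 20
Prior(H2) = 4/20 = 0.2

0.2


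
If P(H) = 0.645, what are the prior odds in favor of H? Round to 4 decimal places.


Prior odds = P(H) / (1 - P(H))
= 0.645 / 0.355
= 1.8169

1.8169


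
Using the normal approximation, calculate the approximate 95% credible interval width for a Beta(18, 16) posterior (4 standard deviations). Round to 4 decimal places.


Var(Beta) = 18*16/(34^2 * 35) = 0.0071
SD = 0.0844
Width ~ 4*SD = 0.3375

0.3375


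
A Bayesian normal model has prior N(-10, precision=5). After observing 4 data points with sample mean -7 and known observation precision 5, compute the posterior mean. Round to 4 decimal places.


Posterior mean = (prior_precision * prior_mean + n * data_precision * data_mean) / (prior_precision + n * data_precision)
Numerator = 5*-10 + 4*5*-7 = -190
Denominator = 5 + 4*5 = 25
Posterior mean = -7.6

-7.6


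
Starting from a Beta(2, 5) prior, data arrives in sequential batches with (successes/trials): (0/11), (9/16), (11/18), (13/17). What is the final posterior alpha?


In sequential Bayesian updating, we sum all successes.
Total successes = 33
Final alpha = 2 + 33 = 35

35


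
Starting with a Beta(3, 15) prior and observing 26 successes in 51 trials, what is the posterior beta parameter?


Posterior beta = prior beta + failures
Failures = 51 - 26 = 25
beta_post = 15 + 25 = 40

40


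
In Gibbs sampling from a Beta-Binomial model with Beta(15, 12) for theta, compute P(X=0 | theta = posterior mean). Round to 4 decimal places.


Posterior mean = alpha/(alpha+beta) = 15/27 = 0.5556
P(X=0|theta=mean) = 1 - theta = 0.4444

0.4444


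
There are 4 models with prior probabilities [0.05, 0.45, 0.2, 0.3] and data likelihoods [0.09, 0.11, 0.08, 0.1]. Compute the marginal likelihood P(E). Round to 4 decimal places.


P(E) = sum over models of P(M_i) * P(E|M_i)
= 0.05*0.09 + 0.45*0.11 + 0.2*0.08 + 0.3*0.1
= 0.1

0.1


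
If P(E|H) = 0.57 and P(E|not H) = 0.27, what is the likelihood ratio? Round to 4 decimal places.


Likelihood ratio = P(E|H) / P(E|not H)
= 0.57 / 0.27
= 2.1111

2.1111


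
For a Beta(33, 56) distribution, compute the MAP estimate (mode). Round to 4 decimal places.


MAP = mode = (a-1)/(a+b-2)
= (33-1)/(33+56-2)
= 32/87 = 0.3678

0.3678


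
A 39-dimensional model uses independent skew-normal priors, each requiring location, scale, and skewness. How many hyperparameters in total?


Per parameter: 3 (location, scale, and skewness).
Total = 39 * 3 = 117

117


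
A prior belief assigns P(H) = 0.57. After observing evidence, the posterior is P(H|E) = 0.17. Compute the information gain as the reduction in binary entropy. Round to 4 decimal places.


H(prior) = -0.57*log2(0.57) - 0.43*log2(0.43)
= 0.9858
H(post) = -0.17*log2(0.17) - 0.83*log2(0.83)
= 0.6577
IG = 0.9858 - 0.6577 = 0.3281

0.3281


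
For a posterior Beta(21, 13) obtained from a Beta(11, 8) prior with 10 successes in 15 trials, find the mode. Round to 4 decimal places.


Mode = (alpha - 1) / (alpha + beta - 2)
= 20 / 32
= 0.625

0.625


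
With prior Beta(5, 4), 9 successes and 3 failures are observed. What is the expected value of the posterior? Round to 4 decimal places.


Posterior = Beta(14, 7)
E[theta] = alpha/(alpha+beta)
= 14/21 = 0.6667

0.6667


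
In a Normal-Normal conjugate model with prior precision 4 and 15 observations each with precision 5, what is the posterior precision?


Posterior precision = prior precision + n * observation precision
= 4 + 15 * 5
= 4 + 75 = 79

79


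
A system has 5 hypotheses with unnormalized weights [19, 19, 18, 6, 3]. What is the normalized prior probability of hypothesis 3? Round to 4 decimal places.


The normalized prior is the weight divided by the total.
Total weight = 65
P(H3) = 18 / 65 = 0.2769

0.2769


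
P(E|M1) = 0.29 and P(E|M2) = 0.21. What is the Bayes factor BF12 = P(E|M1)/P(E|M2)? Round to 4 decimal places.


Bayes factor BF12 = P(E|M1) / P(E|M2)
= 0.29 / 0.21
= 1.381

1.381


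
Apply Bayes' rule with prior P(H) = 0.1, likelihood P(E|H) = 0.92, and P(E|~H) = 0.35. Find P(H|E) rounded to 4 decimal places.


Step 1: Compute marginal P(E) = P(E|H)P(H) + P(E|~H)P(~H)
= 0.92*0.1 + 0.35*0.9 = 0.407
Step 2: P(H|E) = P(E|H)P(H)/P(E) = 0.092/0.407
= 0.226

0.226


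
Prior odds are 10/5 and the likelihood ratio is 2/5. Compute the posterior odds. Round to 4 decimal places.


Posterior odds = prior odds * likelihood ratio
= (10/5) * (2/5)
= 20 / 25
= 0.8

0.8


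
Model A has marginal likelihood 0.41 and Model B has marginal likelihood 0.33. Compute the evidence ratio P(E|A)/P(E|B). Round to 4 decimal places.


Evidence ratio = P(E|A) / P(E|B)
= 0.41 / 0.33
= 1.2424

1.2424


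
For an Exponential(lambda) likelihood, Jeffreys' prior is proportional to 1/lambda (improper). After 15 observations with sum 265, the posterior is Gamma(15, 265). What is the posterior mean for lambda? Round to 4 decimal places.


Posterior = Gamma(n, sum_x) = Gamma(15, 265)
Posterior mean = shape/rate = 15/265
= 0.0566

0.0566


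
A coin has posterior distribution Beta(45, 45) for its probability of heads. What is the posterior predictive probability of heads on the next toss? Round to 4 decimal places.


Posterior predictive = E[theta] = alpha/(alpha+beta)
= 45/90
= 0.5

0.5


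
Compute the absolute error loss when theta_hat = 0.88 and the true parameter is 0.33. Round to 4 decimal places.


L = |theta_hat - theta_true|
= |0.88 - 0.33| = 0.55

0.55


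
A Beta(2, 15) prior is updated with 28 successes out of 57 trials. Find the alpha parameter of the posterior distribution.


In the Beta-Binomial conjugate update:
alpha_post = alpha_prior + successes
= 2 + 28
= 30

30


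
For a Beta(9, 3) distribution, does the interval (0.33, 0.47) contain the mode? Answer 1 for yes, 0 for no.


Mode of Beta(a,b) = (a-1)/(a+b-2)
= (9-1)/(9+3-2) = 0.8
Check: 0.33 <= 0.8 <= 0.47?
Result: 0

0


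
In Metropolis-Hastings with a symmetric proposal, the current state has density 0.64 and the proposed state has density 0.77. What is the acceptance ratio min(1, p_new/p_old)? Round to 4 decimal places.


Ratio = p_new / p_old = 0.77 / 0.64 = 1.2031
Acceptance = min(1, 1.2031) = 1.0

1.0


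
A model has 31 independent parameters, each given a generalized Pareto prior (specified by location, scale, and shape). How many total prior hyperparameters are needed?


Each generalized Pareto prior needs 3 hyperparameters (location, scale, and shape).
Total = 3 * 31 = 93

93


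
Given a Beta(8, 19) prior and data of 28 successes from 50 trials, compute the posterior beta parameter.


Number of failures = 50 - 28 = 22
Posterior beta = 19 + 22 = 41

41


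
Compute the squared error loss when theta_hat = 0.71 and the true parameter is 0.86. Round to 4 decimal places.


L = (theta_hat - theta_true)^2
= (0.71 - 0.86)^2
= -0.15^2 = 0.0225

0.0225


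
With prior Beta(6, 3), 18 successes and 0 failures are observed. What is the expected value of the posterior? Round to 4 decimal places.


Posterior = Beta(24, 3)
E[theta] = alpha/(alpha+beta)
= 24/27 = 0.8889

0.8889


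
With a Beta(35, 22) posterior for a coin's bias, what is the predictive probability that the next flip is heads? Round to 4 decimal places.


The predictive probability equals the posterior mean.
P(next = heads) = alpha / (alpha + beta)
= 35 / 57 = 0.614

0.614


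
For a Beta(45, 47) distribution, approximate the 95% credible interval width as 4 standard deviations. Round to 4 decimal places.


Variance of Beta(a,b) = ab / ((a+b)^2 * (a+b+1))
= 45*47 / ((92)^2 * 93)
= 0.0027
SD = sqrt(0.0027) = 0.0518
Width = 4 * SD = 0.2073

0.2073


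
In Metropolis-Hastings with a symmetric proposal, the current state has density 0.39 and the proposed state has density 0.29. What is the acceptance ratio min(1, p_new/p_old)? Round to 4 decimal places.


Ratio = p_new / p_old = 0.29 / 0.39 = 0.7436
Acceptance = min(1, 0.7436) = 0.7436

0.7436


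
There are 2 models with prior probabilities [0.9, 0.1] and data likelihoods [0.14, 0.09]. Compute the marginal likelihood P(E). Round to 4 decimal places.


P(E) = sum over models of P(M_i) * P(E|M_i)
= 0.9*0.14 + 0.1*0.09
= 0.135

0.135


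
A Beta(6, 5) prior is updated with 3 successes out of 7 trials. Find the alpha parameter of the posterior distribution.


In the Beta-Binomial conjugate update:
alpha_post = alpha_prior + successes
= 6 + 3
= 9

9


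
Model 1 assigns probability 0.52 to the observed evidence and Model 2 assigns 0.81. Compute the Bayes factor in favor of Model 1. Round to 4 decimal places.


BF = P(data|M1) / P(data|M2)
= 0.52 / 0.81 = 0.642

0.642


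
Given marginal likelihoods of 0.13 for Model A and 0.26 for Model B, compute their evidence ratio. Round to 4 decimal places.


Ratio = ML(A) / ML(B) = 0.13/0.26
= 0.5

0.5


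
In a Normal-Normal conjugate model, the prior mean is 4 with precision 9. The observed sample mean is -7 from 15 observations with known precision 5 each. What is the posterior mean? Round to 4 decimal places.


Posterior precision = tau0 + n*tau = 9 + 15*5 = 84
Posterior mean = (tau0*mu0 + n*tau*xbar) / posterior_precision
= (9*4 + 15*5*-7) / 84
= -489 / 84 = -5.8214

-5.8214


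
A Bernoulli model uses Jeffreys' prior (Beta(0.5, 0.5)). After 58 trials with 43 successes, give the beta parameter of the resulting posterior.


Posterior = Beta(prior_alpha + successes, prior_beta + failures)
= Beta(0.5 + 43, 0.5 + 15)
Posterior beta = 0.5 + (n - k) = 0.5 + 15 = 15.5

15.5


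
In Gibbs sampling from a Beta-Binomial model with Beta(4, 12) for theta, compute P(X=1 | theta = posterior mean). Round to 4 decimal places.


Posterior mean = alpha/(alpha+beta) = 4/16 = 0.25
P(X=1|theta=mean) = theta = 0.25

0.25


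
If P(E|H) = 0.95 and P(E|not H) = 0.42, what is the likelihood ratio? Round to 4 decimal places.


Likelihood ratio = P(E|H) / P(E|not H)
= 0.95 / 0.42
= 2.2619

2.2619


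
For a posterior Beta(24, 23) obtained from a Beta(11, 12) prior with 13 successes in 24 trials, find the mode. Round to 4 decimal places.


Mode = (alpha - 1) / (alpha + beta - 2)
= 23 / 45
= 0.5111

0.5111


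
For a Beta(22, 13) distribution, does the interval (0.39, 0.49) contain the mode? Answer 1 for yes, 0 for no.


Mode of Beta(a,b) = (a-1)/(a+b-2)
= (22-1)/(22+13-2) = 0.6364
Check: 0.39 <= 0.6364 <= 0.49?
Result: 0

0


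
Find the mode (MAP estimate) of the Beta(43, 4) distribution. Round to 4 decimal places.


For Beta(a,b) with a,b > 1:
Mode = (a-1)/(a+b-2) = (43-1)/(47-2)
= 42/45 = 0.9333

0.9333


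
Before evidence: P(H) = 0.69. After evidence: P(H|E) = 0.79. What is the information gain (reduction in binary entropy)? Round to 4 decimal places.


Prior entropy = 0.8932
Posterior entropy = 0.7415
Information gain = 0.8932 - 0.7415 = 0.1517

0.1517


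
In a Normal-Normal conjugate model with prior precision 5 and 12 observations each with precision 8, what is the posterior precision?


Posterior precision = prior precision + n * observation precision
= 5 + 12 * 8
= 5 + 96 = 101

101


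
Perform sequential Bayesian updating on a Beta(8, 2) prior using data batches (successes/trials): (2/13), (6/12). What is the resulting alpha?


Accumulate successes: 8
Posterior alpha = prior alpha + sum of successes
= 8 + 8 = 16

16


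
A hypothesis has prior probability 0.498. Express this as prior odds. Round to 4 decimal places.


Odds = P(H) / P(not H) = 0.498 / 0.502
= 0.992

0.992


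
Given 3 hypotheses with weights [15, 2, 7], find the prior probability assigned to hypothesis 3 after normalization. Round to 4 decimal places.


To normalize, divide each weight by the sum of all weights.
Sum = 24
Prior(H3) = 7/24 = 0.2917

0.2917


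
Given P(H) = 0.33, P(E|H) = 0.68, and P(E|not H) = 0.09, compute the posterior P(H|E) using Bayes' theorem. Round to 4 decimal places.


By Bayes' theorem: P(H|E) = P(E|H)*P(H) / P(E)
P(E) = P(E|H)*P(H) + P(E|not H)*P(not H)
P(E) = 0.68*0.33 + 0.09*0.67 = 0.2847
P(H|E) = 0.68*0.33 / 0.2847 = 0.7882

0.7882
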